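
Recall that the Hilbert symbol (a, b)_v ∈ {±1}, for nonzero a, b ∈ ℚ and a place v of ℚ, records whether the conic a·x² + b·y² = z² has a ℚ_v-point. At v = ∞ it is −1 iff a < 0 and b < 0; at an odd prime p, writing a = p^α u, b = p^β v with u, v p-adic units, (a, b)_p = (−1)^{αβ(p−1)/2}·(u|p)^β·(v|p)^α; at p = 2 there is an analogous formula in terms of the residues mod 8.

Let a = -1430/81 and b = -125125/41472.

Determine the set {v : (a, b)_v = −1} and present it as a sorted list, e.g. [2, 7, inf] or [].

Mod squares: a ≡ -1430, b ≡ -10010. Check v ∈ {∞, 2, 3, 5, 7, 11, 13}.
v=13: a=13^1·(≡11), b=13^1·(≡4) mod 13; (11|13)=-1, (4|13)=+1; (−1)^{1·1·6}·(-1)^1·(+1)^1 = -1.
v=7: a=7^0·(≡3), b=7^1·(≡6) mod 7; (3|7)=-1, (6|7)=-1; (−1)^{0·1·3}·(-1)^1·(-1)^0 = -1.
v=3: a=3^-4·(≡1), b=3^-4·(≡1) mod 3; (1|3)=+1, (1|3)=+1; (−1)^{-4·-4·1}·(+1)^-4·(+1)^-4 = +1.
v=∞: -1430 < 0 and -10010 < 0  ⇒  (a,b)_∞ = -1.
v=2: v_2(a)=1, v_2(b)=-9; units ≡ 5, 3 (mod 8); ε·ε+αω+βω = 0·1+1·1+-9·1 ≡ 0  ⇒  (a,b)_2 = +1.
v=11: a=11^1·(≡6), b=11^1·(≡5) mod 11; (6|11)=-1, (5|11)=+1; (−1)^{1·1·5}·(-1)^1·(+1)^1 = +1.
v=5: a=5^1·(≡4), b=5^3·(≡2) mod 5; (4|5)=+1, (2|5)=-1; (−1)^{1·3·2}·(+1)^3·(-1)^1 = -1.
|Ram(-1430, -10010)| = 4, even; anisotropic at {5, 7, 13, ∞}.

[5, 7, 13, inf]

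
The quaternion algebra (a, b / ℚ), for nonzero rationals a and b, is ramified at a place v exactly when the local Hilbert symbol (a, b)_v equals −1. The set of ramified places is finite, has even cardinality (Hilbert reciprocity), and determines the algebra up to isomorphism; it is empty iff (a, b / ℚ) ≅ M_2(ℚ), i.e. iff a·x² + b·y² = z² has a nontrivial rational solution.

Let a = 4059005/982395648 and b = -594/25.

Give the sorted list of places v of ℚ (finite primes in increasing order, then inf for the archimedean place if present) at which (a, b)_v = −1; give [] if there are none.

[2, 3]

(a, b) ≡ (15, -66) mod (ℚ^×)²; places V = {2, 3, 5, 11, 13, 17, 29, 53, ∞}.
(a,b)_11: α=0, u≡9; β=1, v≡4 (mod 11); (9|11)=+1, (4|11)=+1; sign (−1)^0·+1^1·+1^0 = +1.
(a,b)_5: α=1, u≡2; β=-2, v≡1 (mod 5); (2|5)=-1, (1|5)=+1; sign (−1)^0·-1^-2·+1^1 = +1.
(a,b)_2: α=-8, β=1; u≡7, v≡7 (mod 8); ε(u)ε(v)=1·1, αω(v)=-8·0, βω(u)=1·0; sum ≡ 1  ⇒  -1.
(a,b)_∞: sgn(15)=+, sgn(-66)=−, so +1.
(a,b)_53: α=2, u≡13; β=0, v≡25 (mod 53); (13|53)=+1, (25|53)=+1; sign (−1)^0·+1^0·+1^2 = +1.
(a,b)_29: α=-2, u≡17; β=0, v≡18 (mod 29); (17|29)=-1, (18|29)=-1; sign (−1)^0·-1^0·-1^-2 = +1.
(a,b)_17: α=2, u≡4; β=0, v≡15 (mod 17); (4|17)=+1, (15|17)=+1; sign (−1)^0·+1^0·+1^2 = +1.
(a,b)_3: α=-3, u≡2; β=3, v≡2 (mod 3); (2|3)=-1, (2|3)=-1; sign (−1)^1·-1^3·-1^-3 = -1.
(a,b)_13: α=-2, u≡5; β=0, v≡9 (mod 13); (5|13)=-1, (9|13)=+1; sign (−1)^0·-1^0·+1^-2 = +1.
|Ram(15, -66)| = 2, even; anisotropic at {2, 3}.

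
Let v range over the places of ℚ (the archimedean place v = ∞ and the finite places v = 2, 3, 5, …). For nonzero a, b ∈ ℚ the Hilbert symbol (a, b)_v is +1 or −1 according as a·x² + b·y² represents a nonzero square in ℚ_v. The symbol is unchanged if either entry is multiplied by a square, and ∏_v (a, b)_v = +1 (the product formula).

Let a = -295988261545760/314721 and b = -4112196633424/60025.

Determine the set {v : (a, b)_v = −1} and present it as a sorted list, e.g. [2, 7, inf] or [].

[31, 37, 47, inf]

Mod squares: a ≡ -392857490, b ≡ -2210269. Check v ∈ {∞, 2, 3, 5, 7, 11, 17, 19, 29, 31, 37, 41, 47}.
v=19: a=19^1·(≡3), b=19^0·(≡4) mod 19; (3|19)=-1, (4|19)=+1; (−1)^{1·0·9}·(-1)^0·(+1)^1 = +1.
v=11: a=11^-2·(≡6), b=11^2·(≡5) mod 11; (6|11)=-1, (5|11)=+1; (−1)^{-2·2·5}·(-1)^2·(+1)^-2 = +1.
v=7: a=7^2·(≡5), b=7^-4·(≡4) mod 7; (5|7)=-1, (4|7)=+1; (−1)^{2·-4·3}·(-1)^-4·(+1)^2 = +1.
v=2: v_2(a)=5, v_2(b)=4; units ≡ 7, 3 (mod 8); ε·ε+αω+βω = 1·1+5·1+4·0 ≡ 0  ⇒  (a,b)_2 = +1.
v=5: a=5^1·(≡3), b=5^-2·(≡1) mod 5; (3|5)=-1, (1|5)=+1; (−1)^{1·-2·2}·(-1)^-2·(+1)^1 = +1.
v=∞: -392857490 < 0 and -2210269 < 0  ⇒  (a,b)_∞ = -1.
v=31: a=31^2·(≡23), b=31^3·(≡5) mod 31; (23|31)=-1, (5|31)=+1; (−1)^{2·3·15}·(-1)^3·(+1)^2 = -1.
v=17: a=17^-2·(≡15), b=17^0·(≡10) mod 17; (15|17)=+1, (10|17)=-1; (−1)^{-2·0·8}·(+1)^0·(-1)^-2 = +1.
v=29: a=29^1·(≡10), b=29^0·(≡1) mod 29; (10|29)=-1, (1|29)=+1; (−1)^{1·0·14}·(-1)^0·(+1)^1 = +1.
v=47: a=47^1·(≡23), b=47^1·(≡19) mod 47; (23|47)=-1, (19|47)=-1; (−1)^{1·1·23}·(-1)^1·(-1)^1 = -1.
v=41: a=41^1·(≡24), b=41^1·(≡29) mod 41; (24|41)=-1, (29|41)=-1; (−1)^{1·1·20}·(-1)^1·(-1)^1 = +1.
v=3: a=3^-2·(≡1), b=3^0·(≡2) mod 3; (1|3)=+1, (2|3)=-1; (−1)^{-2·0·1}·(+1)^0·(-1)^-2 = +1.
v=37: a=37^1·(≡26), b=37^1·(≡14) mod 37; (26|37)=+1, (14|37)=-1; (−1)^{1·1·18}·(+1)^1·(-1)^1 = -1.
Ram(-392857490, -2210269) = {31, 37, 47, ∞}; no ℚ_31-point on the conic.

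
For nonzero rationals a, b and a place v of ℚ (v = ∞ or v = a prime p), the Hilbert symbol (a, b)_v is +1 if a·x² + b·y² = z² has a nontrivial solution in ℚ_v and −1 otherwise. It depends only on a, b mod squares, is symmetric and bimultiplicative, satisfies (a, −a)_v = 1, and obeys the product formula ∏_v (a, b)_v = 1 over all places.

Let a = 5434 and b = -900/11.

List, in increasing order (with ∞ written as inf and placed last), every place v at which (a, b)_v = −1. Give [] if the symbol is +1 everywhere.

(a, b) ≡ (5434, -11) mod (ℚ^×)²; places V = {2, 3, 5, 11, 13, 19, ∞}.
(a,b)_3: α=0, u≡1; β=2, v≡1 (mod 3); (1|3)=+1, (1|3)=+1; sign (−1)^0·+1^2·+1^0 = +1.
(a,b)_11: α=1, u≡10; β=-1, v≡2 (mod 11); (10|11)=-1, (2|11)=-1; sign (−1)^1·-1^-1·-1^1 = -1.
(a,b)_5: α=0, u≡4; β=2, v≡4 (mod 5); (4|5)=+1, (4|5)=+1; sign (−1)^0·+1^2·+1^0 = +1.
(a,b)_13: α=1, u≡2; β=0, v≡8 (mod 13); (2|13)=-1, (8|13)=-1; sign (−1)^0·-1^0·-1^1 = -1.
(a,b)_∞: sgn(5434)=+, sgn(-11)=−, so +1.
(a,b)_19: α=1, u≡1; β=0, v≡8 (mod 19); (1|19)=+1, (8|19)=-1; sign (−1)^0·+1^0·-1^1 = -1.
(a,b)_2: α=1, β=2; u≡5, v≡5 (mod 8); ε(u)ε(v)=0·0, αω(v)=1·1, βω(u)=2·1; sum ≡ 1  ⇒  -1.
(5434, -11 / ℚ) ramifies at {2, 11, 13, 19}: a division algebra.

[2, 11, 13, 19]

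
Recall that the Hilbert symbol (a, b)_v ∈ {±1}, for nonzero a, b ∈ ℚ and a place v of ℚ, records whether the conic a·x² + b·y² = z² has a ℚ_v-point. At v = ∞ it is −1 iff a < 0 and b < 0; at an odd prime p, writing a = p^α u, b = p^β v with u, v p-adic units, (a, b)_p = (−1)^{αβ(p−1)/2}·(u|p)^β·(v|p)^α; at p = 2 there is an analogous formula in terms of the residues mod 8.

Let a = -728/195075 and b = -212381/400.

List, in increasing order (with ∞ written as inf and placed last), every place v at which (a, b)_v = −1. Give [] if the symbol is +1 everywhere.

(a, b) ≡ (-546, -221) mod (ℚ^×)²; places V = {2, 3, 5, 7, 13, 17, 31, ∞}.
(a,b)_∞: sgn(-546)=−, sgn(-221)=−, so -1.
(a,b)_5: α=-2, u≡4; β=-2, v≡4 (mod 5); (4|5)=+1, (4|5)=+1; sign (−1)^0·+1^-2·+1^-2 = +1.
(a,b)_13: α=1, u≡10; β=1, v≡3 (mod 13); (10|13)=+1, (3|13)=+1; sign (−1)^0·+1^1·+1^1 = +1.
(a,b)_31: α=0, u≡29; β=2, v≡22 (mod 31); (29|31)=-1, (22|31)=-1; sign (−1)^0·-1^2·-1^0 = +1.
(a,b)_7: α=1, u≡6; β=0, v≡6 (mod 7); (6|7)=-1, (6|7)=-1; sign (−1)^0·-1^0·-1^1 = -1.
(a,b)_2: α=3, β=-4; u≡7, v≡3 (mod 8); ε(u)ε(v)=1·1, αω(v)=3·1, βω(u)=-4·0; sum ≡ 0  ⇒  +1.
(a,b)_17: α=-2, u≡13; β=1, v≡4 (mod 17); (13|17)=+1, (4|17)=+1; sign (−1)^0·+1^1·+1^-2 = +1.
(a,b)_3: α=-3, u≡1; β=0, v≡1 (mod 3); (1|3)=+1, (1|3)=+1; sign (−1)^0·+1^0·+1^-3 = +1.
|Ram(-546, -221)| = 2, even; anisotropic at {7, ∞}.

[7, inf]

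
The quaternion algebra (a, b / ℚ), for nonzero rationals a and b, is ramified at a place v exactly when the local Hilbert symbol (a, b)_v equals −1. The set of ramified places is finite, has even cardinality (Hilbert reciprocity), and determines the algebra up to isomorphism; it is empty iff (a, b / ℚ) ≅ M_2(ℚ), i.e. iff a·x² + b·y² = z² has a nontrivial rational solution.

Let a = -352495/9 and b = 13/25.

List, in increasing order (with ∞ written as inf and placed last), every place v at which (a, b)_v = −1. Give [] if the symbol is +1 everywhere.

Mod squares: a ≡ -352495, b ≡ 13. Check v ∈ {∞, 2, 3, 5, 11, 13, 17, 29}.
v=17: a=17^1·(≡10), b=17^0·(≡8) mod 17; (10|17)=-1, (8|17)=+1; (−1)^{1·0·8}·(-1)^0·(+1)^1 = +1.
v=13: a=13^1·(≡9), b=13^1·(≡12) mod 13; (9|13)=+1, (12|13)=+1; (−1)^{1·1·6}·(+1)^1·(+1)^1 = +1.
v=3: a=3^-2·(≡2), b=3^0·(≡1) mod 3; (2|3)=-1, (1|3)=+1; (−1)^{-2·0·1}·(-1)^0·(+1)^-2 = +1.
v=29: a=29^1·(≡6), b=29^0·(≡4) mod 29; (6|29)=+1, (4|29)=+1; (−1)^{1·0·14}·(+1)^0·(+1)^1 = +1.
v=2: v_2(a)=0, v_2(b)=0; units ≡ 1, 5 (mod 8); ε·ε+αω+βω = 0·0+0·1+0·0 ≡ 0  ⇒  (a,b)_2 = +1.
v=11: a=11^1·(≡1), b=11^0·(≡8) mod 11; (1|11)=+1, (8|11)=-1; (−1)^{1·0·5}·(+1)^0·(-1)^1 = -1.
v=∞: -352495 < 0 and 13 > 0  ⇒  (a,b)_∞ = +1.
v=5: a=5^1·(≡4), b=5^-2·(≡3) mod 5; (4|5)=+1, (3|5)=-1; (−1)^{1·-2·2}·(+1)^-2·(-1)^1 = -1.
(-352495, 13 / ℚ) ramifies at {5, 11}: a division algebra.

[5, 11]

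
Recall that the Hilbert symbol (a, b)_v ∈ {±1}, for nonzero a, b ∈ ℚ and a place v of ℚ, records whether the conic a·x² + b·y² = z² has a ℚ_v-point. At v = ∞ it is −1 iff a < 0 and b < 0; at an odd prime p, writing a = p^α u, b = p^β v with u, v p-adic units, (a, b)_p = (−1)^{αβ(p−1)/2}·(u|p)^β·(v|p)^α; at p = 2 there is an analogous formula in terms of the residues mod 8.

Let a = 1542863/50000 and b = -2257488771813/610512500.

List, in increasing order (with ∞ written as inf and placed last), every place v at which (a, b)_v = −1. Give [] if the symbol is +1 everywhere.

(a, b) ≡ (115, -1265) mod (ℚ^×)²; places V = {2, 3, 5, 7, 11, 13, 17, 23, 37, ∞}.
(a,b)_7: α=2, u≡6; β=0, v≡4 (mod 7); (6|7)=-1, (4|7)=+1; sign (−1)^0·-1^0·+1^2 = +1.
(a,b)_23: α=1, u≡5; β=3, v≡7 (mod 23); (5|23)=-1, (7|23)=-1; sign (−1)^1·-1^3·-1^1 = -1.
(a,b)_2: α=-4, β=-2; u≡3, v≡7 (mod 8); ε(u)ε(v)=1·1, αω(v)=-4·0, βω(u)=-2·1; sum ≡ 1  ⇒  -1.
(a,b)_∞: sgn(115)=+, sgn(-1265)=−, so +1.
(a,b)_5: α=-5, u≡3; β=-5, v≡3 (mod 5); (3|5)=-1, (3|5)=-1; sign (−1)^0·-1^-5·-1^-5 = +1.
(a,b)_11: α=0, u≡5; β=1, v≡7 (mod 11); (5|11)=+1, (7|11)=-1; sign (−1)^0·+1^1·-1^0 = +1.
(a,b)_17: α=0, u≡15; β=-2, v≡5 (mod 17); (15|17)=+1, (5|17)=-1; sign (−1)^0·+1^-2·-1^0 = +1.
(a,b)_13: α=0, u≡5; β=-2, v≡3 (mod 13); (5|13)=-1, (3|13)=+1; sign (−1)^0·-1^-2·+1^0 = +1.
(a,b)_3: α=0, u≡1; β=2, v≡1 (mod 3); (1|3)=+1, (1|3)=+1; sign (−1)^0·+1^2·+1^0 = +1.
(a,b)_37: α=2, u≡7; β=4, v≡12 (mod 37); (7|37)=+1, (12|37)=+1; sign (−1)^0·+1^4·+1^2 = +1.
|Ram(115, -1265)| = 2, even; anisotropic at {2, 23}.

[2, 23]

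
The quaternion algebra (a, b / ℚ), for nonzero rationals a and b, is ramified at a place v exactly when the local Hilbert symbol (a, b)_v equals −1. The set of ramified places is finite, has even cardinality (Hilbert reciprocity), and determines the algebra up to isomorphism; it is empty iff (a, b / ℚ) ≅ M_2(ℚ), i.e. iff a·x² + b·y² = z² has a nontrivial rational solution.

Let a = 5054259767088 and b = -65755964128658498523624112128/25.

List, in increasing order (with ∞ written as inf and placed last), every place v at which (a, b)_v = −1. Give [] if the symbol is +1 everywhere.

Mod squares: a ≡ 6708387, b ≡ -284487. Check v ∈ {∞, 2, 3, 5, 7, 17, 19, 23, 31, 43}.
v=7: a=7^3·(≡3), b=7^5·(≡4) mod 7; (3|7)=-1, (4|7)=+1; (−1)^{3·5·3}·(-1)^5·(+1)^3 = +1.
v=31: a=31^2·(≡7), b=31^5·(≡27) mod 31; (7|31)=+1, (27|31)=-1; (−1)^{2·5·15}·(+1)^5·(-1)^2 = +1.
v=43: a=43^1·(≡19), b=43^0·(≡23) mod 43; (19|43)=-1, (23|43)=+1; (−1)^{1·0·21}·(-1)^0·(+1)^1 = +1.
v=17: a=17^1·(≡7), b=17^4·(≡4) mod 17; (7|17)=-1, (4|17)=+1; (−1)^{1·4·8}·(-1)^4·(+1)^1 = +1.
v=5: a=5^0·(≡3), b=5^-2·(≡2) mod 5; (3|5)=-1, (2|5)=-1; (−1)^{0·-2·2}·(-1)^-2·(-1)^0 = +1.
v=3: a=3^1·(≡1), b=3^3·(≡1) mod 3; (1|3)=+1, (1|3)=+1; (−1)^{1·3·1}·(+1)^3·(+1)^1 = -1.
v=23: a=23^1·(≡9), b=23^3·(≡7) mod 23; (9|23)=+1, (7|23)=-1; (−1)^{1·3·11}·(+1)^3·(-1)^1 = +1.
v=∞: 6708387 > 0 and -284487 < 0  ⇒  (a,b)_∞ = +1.
v=19: a=19^1·(≡8), b=19^1·(≡13) mod 19; (8|19)=-1, (13|19)=-1; (−1)^{1·1·9}·(-1)^1·(-1)^1 = -1.
v=2: v_2(a)=4, v_2(b)=18; units ≡ 3, 1 (mod 8); ε·ε+αω+βω = 1·0+4·0+18·1 ≡ 0  ⇒  (a,b)_2 = +1.
|Ram(6708387, -284487)| = 2, even; anisotropic at {3, 19}.

[3, 19]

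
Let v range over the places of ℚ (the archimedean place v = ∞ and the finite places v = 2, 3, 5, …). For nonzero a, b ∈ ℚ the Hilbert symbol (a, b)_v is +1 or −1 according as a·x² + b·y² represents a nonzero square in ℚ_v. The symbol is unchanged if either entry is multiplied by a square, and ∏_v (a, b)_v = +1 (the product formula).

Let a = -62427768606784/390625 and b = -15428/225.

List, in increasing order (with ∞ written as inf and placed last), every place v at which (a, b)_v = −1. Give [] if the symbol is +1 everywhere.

[2, 19, 29, inf]

(a, b) ≡ (-65569, -3857) mod (ℚ^×)²; places V = {2, 3, 5, 7, 17, 19, 29, ∞}.
(a,b)_19: α=3, u≡4; β=1, v≡11 (mod 19); (4|19)=+1, (11|19)=+1; sign (−1)^1·+1^1·+1^3 = -1.
(a,b)_17: α=1, u≡15; β=0, v≡2 (mod 17); (15|17)=+1, (2|17)=+1; sign (−1)^0·+1^0·+1^1 = +1.
(a,b)_5: α=-8, u≡1; β=-2, v≡3 (mod 5); (1|5)=+1, (3|5)=-1; sign (−1)^0·+1^-2·-1^-8 = +1.
(a,b)_29: α=3, u≡7; β=1, v≡18 (mod 29); (7|29)=+1, (18|29)=-1; sign (−1)^0·+1^1·-1^3 = -1.
(a,b)_2: α=6, β=2; u≡7, v≡7 (mod 8); ε(u)ε(v)=1·1, αω(v)=6·0, βω(u)=2·0; sum ≡ 1  ⇒  -1.
(a,b)_7: α=3, u≡6; β=1, v≡1 (mod 7); (6|7)=-1, (1|7)=+1; sign (−1)^1·-1^1·+1^3 = +1.
(a,b)_∞: sgn(-65569)=−, sgn(-3857)=−, so -1.
(a,b)_3: α=0, u≡2; β=-2, v≡1 (mod 3); (2|3)=-1, (1|3)=+1; sign (−1)^0·-1^-2·+1^0 = +1.
Ram(-65569, -3857) = {2, 19, 29, ∞}; no ℚ_2-point on the conic.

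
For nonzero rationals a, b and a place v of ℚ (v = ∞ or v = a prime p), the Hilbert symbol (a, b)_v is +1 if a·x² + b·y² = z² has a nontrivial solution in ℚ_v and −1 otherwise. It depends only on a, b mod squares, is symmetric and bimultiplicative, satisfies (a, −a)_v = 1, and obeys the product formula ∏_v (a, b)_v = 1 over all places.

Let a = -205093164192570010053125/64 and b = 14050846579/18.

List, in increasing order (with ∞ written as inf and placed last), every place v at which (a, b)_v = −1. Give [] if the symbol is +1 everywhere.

(a, b) ≡ (-482885, 4739702) mod (ℚ^×)²; places V = {2, 3, 5, 7, 11, 13, 17, 19, 23, 29, ∞}.
(a,b)_5: α=5, u≡2; β=0, v≡3 (mod 5); (2|5)=-1, (3|5)=-1; sign (−1)^0·-1^0·-1^5 = -1.
(a,b)_11: α=4, u≡1; β=3, v≡9 (mod 11); (1|11)=+1, (9|11)=+1; sign (−1)^0·+1^3·+1^4 = +1.
(a,b)_2: α=-6, β=-1; u≡3, v≡3 (mod 8); ε(u)ε(v)=1·1, αω(v)=-6·1, βω(u)=-1·1; sum ≡ 0  ⇒  +1.
(a,b)_19: α=3, u≡9; β=1, v≡6 (mod 19); (9|19)=+1, (6|19)=+1; sign (−1)^1·+1^1·+1^3 = -1.
(a,b)_29: α=2, u≡5; β=1, v≡22 (mod 29); (5|29)=+1, (22|29)=+1; sign (−1)^0·+1^1·+1^2 = +1.
(a,b)_7: α=0, u≡5; β=2, v≡4 (mod 7); (5|7)=-1, (4|7)=+1; sign (−1)^0·-1^2·+1^0 = +1.
(a,b)_23: α=3, u≡2; β=1, v≡20 (mod 23); (2|23)=+1, (20|23)=-1; sign (−1)^1·+1^1·-1^3 = +1.
(a,b)_13: α=1, u≡1; β=0, v≡11 (mod 13); (1|13)=+1, (11|13)=-1; sign (−1)^0·+1^0·-1^1 = -1.
(a,b)_∞: sgn(-482885)=−, sgn(4739702)=+, so +1.
(a,b)_17: α=3, u≡2; β=1, v≡5 (mod 17); (2|17)=+1, (5|17)=-1; sign (−1)^0·+1^1·-1^3 = -1.
(a,b)_3: α=0, u≡1; β=-2, v≡2 (mod 3); (1|3)=+1, (2|3)=-1; sign (−1)^0·+1^-2·-1^0 = +1.
(-482885, 4739702 / ℚ) ramifies at {5, 13, 17, 19}: a division algebra.

[5, 13, 17, 19]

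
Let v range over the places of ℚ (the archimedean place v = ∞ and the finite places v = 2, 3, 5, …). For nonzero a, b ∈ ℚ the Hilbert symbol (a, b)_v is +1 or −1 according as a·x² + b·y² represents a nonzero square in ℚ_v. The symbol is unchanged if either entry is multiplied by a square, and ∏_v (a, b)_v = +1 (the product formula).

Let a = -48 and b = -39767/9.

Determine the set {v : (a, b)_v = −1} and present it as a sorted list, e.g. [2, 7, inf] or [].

[23, inf]

(a, b) ≡ (-3, -39767) mod (ℚ^×)²; places V = {2, 3, 7, 13, 19, 23, ∞}.
(a,b)_3: α=1, u≡2; β=-2, v≡1 (mod 3); (2|3)=-1, (1|3)=+1; sign (−1)^0·-1^-2·+1^1 = +1.
(a,b)_13: α=0, u≡4; β=1, v≡1 (mod 13); (4|13)=+1, (1|13)=+1; sign (−1)^0·+1^1·+1^0 = +1.
(a,b)_7: α=0, u≡1; β=1, v≡5 (mod 7); (1|7)=+1, (5|7)=-1; sign (−1)^0·+1^1·-1^0 = +1.
(a,b)_19: α=0, u≡9; β=1, v≡6 (mod 19); (9|19)=+1, (6|19)=+1; sign (−1)^0·+1^1·+1^0 = +1.
(a,b)_23: α=0, u≡21; β=1, v≡20 (mod 23); (21|23)=-1, (20|23)=-1; sign (−1)^0·-1^1·-1^0 = -1.
(a,b)_2: α=4, β=0; u≡5, v≡1 (mod 8); ε(u)ε(v)=0·0, αω(v)=4·0, βω(u)=0·1; sum ≡ 0  ⇒  +1.
(a,b)_∞: sgn(-3)=−, sgn(-39767)=−, so -1.
|Ram(-3, -39767)| = 2, even; anisotropic at {23, ∞}.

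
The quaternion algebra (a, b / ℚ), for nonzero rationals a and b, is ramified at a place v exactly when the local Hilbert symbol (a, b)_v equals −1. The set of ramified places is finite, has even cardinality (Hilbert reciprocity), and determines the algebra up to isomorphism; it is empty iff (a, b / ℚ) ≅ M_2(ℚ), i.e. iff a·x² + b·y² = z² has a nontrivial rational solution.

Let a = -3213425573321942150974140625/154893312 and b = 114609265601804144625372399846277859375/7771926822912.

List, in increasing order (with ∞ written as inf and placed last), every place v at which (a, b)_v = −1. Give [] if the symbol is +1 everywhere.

[7, 53]

Mod squares: a ≡ -1292935, b ≡ 3052102361. Check v ∈ {∞, 2, 3, 5, 7, 11, 13, 17, 23, 29, 37, 41, 53}.
v=3: a=3^-2·(≡2), b=3^-2·(≡2) mod 3; (2|3)=-1, (2|3)=-1; (−1)^{-2·-2·1}·(-1)^-2·(-1)^-2 = +1.
v=29: a=29^2·(≡20), b=29^3·(≡9) mod 29; (20|29)=+1, (9|29)=+1; (−1)^{2·3·14}·(+1)^3·(+1)^2 = +1.
v=5: a=5^7·(≡3), b=5^6·(≡4) mod 5; (3|5)=-1, (4|5)=+1; (−1)^{7·6·2}·(-1)^6·(+1)^7 = +1.
v=23: a=23^4·(≡15), b=23^6·(≡17) mod 23; (15|23)=-1, (17|23)=-1; (−1)^{4·6·11}·(-1)^6·(-1)^4 = +1.
v=13: a=13^4·(≡8), b=13^8·(≡12) mod 13; (8|13)=-1, (12|13)=+1; (−1)^{4·8·6}·(-1)^8·(+1)^4 = +1.
v=∞: -1292935 < 0 and 3052102361 > 0  ⇒  (a,b)_∞ = +1.
v=53: a=53^1·(≡36), b=53^1·(≡26) mod 53; (36|53)=+1, (26|53)=-1; (−1)^{1·1·26}·(+1)^1·(-1)^1 = -1.
v=41: a=41^1·(≡35), b=41^1·(≡7) mod 41; (35|41)=-1, (7|41)=-1; (−1)^{1·1·20}·(-1)^1·(-1)^1 = +1.
v=11: a=11^2·(≡4), b=11^3·(≡4) mod 11; (4|11)=+1, (4|11)=+1; (−1)^{2·3·5}·(+1)^3·(+1)^2 = +1.
v=2: v_2(a)=-10, v_2(b)=-20; units ≡ 1, 1 (mod 8); ε·ε+αω+βω = 0·0+-10·0+-20·0 ≡ 0  ⇒  (a,b)_2 = +1.
v=7: a=7^-5·(≡2), b=7^-7·(≡2) mod 7; (2|7)=+1, (2|7)=+1; (−1)^{-5·-7·3}·(+1)^-7·(+1)^-5 = -1.
v=37: a=37^2·(≡7), b=37^3·(≡27) mod 37; (7|37)=+1, (27|37)=+1; (−1)^{2·3·18}·(+1)^3·(+1)^2 = +1.
v=17: a=17^1·(≡5), b=17^1·(≡14) mod 17; (5|17)=-1, (14|17)=-1; (−1)^{1·1·8}·(-1)^1·(-1)^1 = +1.
|Ram(-1292935, 3052102361)| = 2, even; anisotropic at {7, 53}.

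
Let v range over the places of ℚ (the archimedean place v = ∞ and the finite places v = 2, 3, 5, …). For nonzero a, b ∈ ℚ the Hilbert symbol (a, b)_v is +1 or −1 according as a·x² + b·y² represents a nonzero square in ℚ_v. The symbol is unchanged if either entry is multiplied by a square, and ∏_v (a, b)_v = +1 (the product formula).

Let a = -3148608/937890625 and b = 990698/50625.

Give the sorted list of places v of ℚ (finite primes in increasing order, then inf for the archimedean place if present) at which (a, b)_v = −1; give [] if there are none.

[2, 3, 19, 31]

(a, b) ≡ (-93, 1178) mod (ℚ^×)²; places V = {2, 3, 5, 7, 19, 23, 29, 31, ∞}.
(a,b)_29: α=0, u≡9; β=2, v≡27 (mod 29); (9|29)=+1, (27|29)=-1; sign (−1)^0·+1^2·-1^0 = +1.
(a,b)_∞: sgn(-93)=−, sgn(1178)=+, so +1.
(a,b)_19: α=0, u≡8; β=1, v≡7 (mod 19); (8|19)=-1, (7|19)=+1; sign (−1)^0·-1^1·+1^0 = -1.
(a,b)_31: α=1, u≡9; β=1, v≡14 (mod 31); (9|31)=+1, (14|31)=+1; sign (−1)^1·+1^1·+1^1 = -1.
(a,b)_2: α=6, β=1; u≡3, v≡5 (mod 8); ε(u)ε(v)=1·0, αω(v)=6·1, βω(u)=1·1; sum ≡ 1  ⇒  -1.
(a,b)_3: α=1, u≡2; β=-4, v≡2 (mod 3); (2|3)=-1, (2|3)=-1; sign (−1)^0·-1^-4·-1^1 = -1.
(a,b)_5: α=-8, u≡2; β=-4, v≡3 (mod 5); (2|5)=-1, (3|5)=-1; sign (−1)^0·-1^-4·-1^-8 = +1.
(a,b)_23: α=2, u≡20; β=0, v≡21 (mod 23); (20|23)=-1, (21|23)=-1; sign (−1)^0·-1^0·-1^2 = +1.
(a,b)_7: α=-4, u≡5; β=0, v≡2 (mod 7); (5|7)=-1, (2|7)=+1; sign (−1)^0·-1^0·+1^-4 = +1.
|Ram(-93, 1178)| = 4, even; anisotropic at {2, 3, 19, 31}.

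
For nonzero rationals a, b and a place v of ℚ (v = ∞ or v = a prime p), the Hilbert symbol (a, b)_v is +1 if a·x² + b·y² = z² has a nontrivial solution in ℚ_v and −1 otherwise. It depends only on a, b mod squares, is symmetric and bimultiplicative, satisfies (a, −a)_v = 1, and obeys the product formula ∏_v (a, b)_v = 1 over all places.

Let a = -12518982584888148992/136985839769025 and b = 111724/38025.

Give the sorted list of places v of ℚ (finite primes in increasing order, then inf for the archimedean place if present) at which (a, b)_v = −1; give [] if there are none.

[2, 17]

Mod squares: a ≡ -17, b ≡ 27931. Check v ∈ {∞, 2, 3, 5, 7, 13, 17, 19, 31, 41, 43, 53}.
v=∞: -17 < 0 and 27931 > 0  ⇒  (a,b)_∞ = +1.
v=2: v_2(a)=10, v_2(b)=2; units ≡ 7, 3 (mod 8); ε·ε+αω+βω = 1·1+10·1+2·0 ≡ 1  ⇒  (a,b)_2 = -1.
v=19: a=19^-2·(≡15), b=19^0·(≡7) mod 19; (15|19)=-1, (7|19)=+1; (−1)^{-2·0·9}·(-1)^0·(+1)^-2 = +1.
v=3: a=3^-12·(≡1), b=3^-2·(≡1) mod 3; (1|3)=+1, (1|3)=+1; (−1)^{-12·-2·1}·(+1)^-2·(+1)^-12 = +1.
v=5: a=5^-2·(≡3), b=5^-2·(≡4) mod 5; (3|5)=-1, (4|5)=+1; (−1)^{-2·-2·2}·(-1)^-2·(+1)^-2 = +1.
v=17: a=17^1·(≡13), b=17^1·(≡6) mod 17; (13|17)=+1, (6|17)=-1; (−1)^{1·1·8}·(+1)^1·(-1)^1 = -1.
v=41: a=41^4·(≡28), b=41^0·(≡25) mod 41; (28|41)=-1, (25|41)=+1; (−1)^{4·0·20}·(-1)^0·(+1)^4 = +1.
v=7: a=7^2·(≡1), b=7^0·(≡4) mod 7; (1|7)=+1, (4|7)=+1; (−1)^{2·0·3}·(+1)^0·(+1)^2 = +1.
v=43: a=43^2·(≡28), b=43^0·(≡14) mod 43; (28|43)=-1, (14|43)=+1; (−1)^{2·0·21}·(-1)^0·(+1)^2 = +1.
v=31: a=31^0·(≡8), b=31^1·(≡20) mod 31; (8|31)=+1, (20|31)=+1; (−1)^{0·1·15}·(+1)^1·(+1)^0 = +1.
v=13: a=13^-4·(≡9), b=13^-2·(≡7) mod 13; (9|13)=+1, (7|13)=-1; (−1)^{-4·-2·6}·(+1)^-2·(-1)^-4 = +1.
v=53: a=53^2·(≡38), b=53^1·(≡26) mod 53; (38|53)=+1, (26|53)=-1; (−1)^{2·1·26}·(+1)^1·(-1)^2 = +1.
|Ram(-17, 27931)| = 2, even; anisotropic at {2, 17}.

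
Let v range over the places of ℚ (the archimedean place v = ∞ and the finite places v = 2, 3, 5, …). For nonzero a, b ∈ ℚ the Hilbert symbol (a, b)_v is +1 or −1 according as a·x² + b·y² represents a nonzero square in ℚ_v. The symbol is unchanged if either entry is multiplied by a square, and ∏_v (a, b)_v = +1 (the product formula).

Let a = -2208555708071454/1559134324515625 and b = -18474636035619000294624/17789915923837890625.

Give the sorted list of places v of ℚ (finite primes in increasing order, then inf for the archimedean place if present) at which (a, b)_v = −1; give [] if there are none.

Mod squares: a ≡ -1054, b ≡ -46. Check v ∈ {∞, 2, 3, 5, 7, 11, 13, 17, 23, 31, 37, 47}.
v=31: a=31^1·(≡19), b=31^2·(≡4) mod 31; (19|31)=+1, (4|31)=+1; (−1)^{1·2·15}·(+1)^2·(+1)^1 = +1.
v=5: a=5^-6·(≡4), b=5^-10·(≡1) mod 5; (4|5)=+1, (1|5)=+1; (−1)^{-6·-10·2}·(+1)^-10·(+1)^-6 = +1.
v=17: a=17^1·(≡7), b=17^2·(≡5) mod 17; (7|17)=-1, (5|17)=-1; (−1)^{1·2·8}·(-1)^2·(-1)^1 = -1.
v=13: a=13^-2·(≡10), b=13^-2·(≡5) mod 13; (10|13)=+1, (5|13)=-1; (−1)^{-2·-2·6}·(+1)^-2·(-1)^-2 = +1.
v=3: a=3^10·(≡2), b=3^20·(≡2) mod 3; (2|3)=-1, (2|3)=-1; (−1)^{10·20·1}·(-1)^20·(-1)^10 = +1.
v=∞: -1054 < 0 and -46 < 0  ⇒  (a,b)_∞ = -1.
v=11: a=11^-2·(≡2), b=11^0·(≡5) mod 11; (2|11)=-1, (5|11)=+1; (−1)^{-2·0·5}·(-1)^0·(+1)^-2 = +1.
v=23: a=23^2·(≡3), b=23^3·(≡19) mod 23; (3|23)=+1, (19|23)=-1; (−1)^{2·3·11}·(+1)^3·(-1)^2 = +1.
v=2: v_2(a)=1, v_2(b)=5; units ≡ 1, 1 (mod 8); ε·ε+αω+βω = 0·0+1·0+5·0 ≡ 0  ⇒  (a,b)_2 = +1.
v=37: a=37^2·(≡2), b=37^0·(≡1) mod 37; (2|37)=-1, (1|37)=+1; (−1)^{2·0·18}·(-1)^0·(+1)^2 = +1.
v=7: a=7^2·(≡6), b=7^2·(≡5) mod 7; (6|7)=-1, (5|7)=-1; (−1)^{2·2·3}·(-1)^2·(-1)^2 = +1.
v=47: a=47^-4·(≡8), b=47^-6·(≡1) mod 47; (8|47)=+1, (1|47)=+1; (−1)^{-4·-6·23}·(+1)^-6·(+1)^-4 = +1.
|Ram(-1054, -46)| = 2, even; anisotropic at {17, ∞}.

[17, inf]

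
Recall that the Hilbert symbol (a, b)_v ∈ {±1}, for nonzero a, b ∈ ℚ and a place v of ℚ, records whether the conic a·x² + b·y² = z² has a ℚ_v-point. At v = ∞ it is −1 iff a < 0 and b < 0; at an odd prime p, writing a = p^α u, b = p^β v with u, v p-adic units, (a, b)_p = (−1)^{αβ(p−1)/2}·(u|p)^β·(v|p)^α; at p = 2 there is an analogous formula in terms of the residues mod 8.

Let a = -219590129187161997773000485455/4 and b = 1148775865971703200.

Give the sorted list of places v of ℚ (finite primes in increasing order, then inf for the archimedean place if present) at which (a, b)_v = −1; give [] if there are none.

(a, b) ≡ (-21855, 109802) mod (ℚ^×)²; places V = {2, 3, 5, 7, 11, 17, 23, 31, 37, 47, ∞}.
(a,b)_5: α=1, u≡1; β=2, v≡3 (mod 5); (1|5)=+1, (3|5)=-1; sign (−1)^0·+1^2·-1^1 = -1.
(a,b)_37: α=2, u≡30; β=2, v≡8 (mod 37); (30|37)=+1, (8|37)=-1; sign (−1)^0·+1^2·-1^2 = +1.
(a,b)_7: α=4, u≡5; β=1, v≡6 (mod 7); (5|7)=-1, (6|7)=-1; sign (−1)^0·-1^1·-1^4 = -1.
(a,b)_2: α=-2, β=5; u≡1, v≡5 (mod 8); ε(u)ε(v)=0·0, αω(v)=-2·1, βω(u)=5·0; sum ≡ 0  ⇒  +1.
(a,b)_17: α=2, u≡14; β=0, v≡16 (mod 17); (14|17)=-1, (16|17)=+1; sign (−1)^0·-1^0·+1^2 = +1.
(a,b)_11: α=2, u≡2; β=1, v≡5 (mod 11); (2|11)=-1, (5|11)=+1; sign (−1)^0·-1^1·+1^2 = -1.
(a,b)_47: α=3, u≡31; β=2, v≡30 (mod 47); (31|47)=-1, (30|47)=-1; sign (−1)^0·-1^2·-1^3 = -1.
(a,b)_∞: sgn(-21855)=−, sgn(109802)=+, so +1.
(a,b)_3: α=5, u≡2; β=2, v≡2 (mod 3); (2|3)=-1, (2|3)=-1; sign (−1)^0·-1^2·-1^5 = -1.
(a,b)_31: α=5, u≡28; β=3, v≡9 (mod 31); (28|31)=+1, (9|31)=+1; sign (−1)^1·+1^3·+1^5 = -1.
(a,b)_23: α=2, u≡4; β=1, v≡1 (mod 23); (4|23)=+1, (1|23)=+1; sign (−1)^0·+1^1·+1^2 = +1.
Ram(-21855, 109802) = {3, 5, 7, 11, 31, 47}; no ℚ_3-point on the conic.

[3, 5, 7, 11, 31, 47]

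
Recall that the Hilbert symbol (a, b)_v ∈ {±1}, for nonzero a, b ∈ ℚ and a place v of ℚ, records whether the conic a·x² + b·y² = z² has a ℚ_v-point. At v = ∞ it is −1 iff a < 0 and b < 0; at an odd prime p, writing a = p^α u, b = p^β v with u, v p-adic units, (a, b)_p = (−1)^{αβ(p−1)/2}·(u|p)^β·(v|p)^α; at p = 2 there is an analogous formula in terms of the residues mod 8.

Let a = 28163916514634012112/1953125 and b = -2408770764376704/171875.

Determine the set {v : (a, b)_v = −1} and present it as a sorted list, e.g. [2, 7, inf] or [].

[11, 13]

(a, b) ≡ (36465, -7854) mod (ℚ^×)²; places V = {2, 3, 5, 7, 11, 13, 17, 29, ∞}.
(a,b)_3: α=1, u≡2; β=3, v≡1 (mod 3); (2|3)=-1, (1|3)=+1; sign (−1)^1·-1^3·+1^1 = +1.
(a,b)_17: α=1, u≡14; β=1, v≡5 (mod 17); (14|17)=-1, (5|17)=-1; sign (−1)^0·-1^1·-1^1 = +1.
(a,b)_2: α=4, β=7; u≡1, v≡1 (mod 8); ε(u)ε(v)=0·0, αω(v)=4·0, βω(u)=7·0; sum ≡ 0  ⇒  +1.
(a,b)_5: α=-9, u≡2; β=-6, v≡1 (mod 5); (2|5)=-1, (1|5)=+1; sign (−1)^0·-1^-6·+1^-9 = +1.
(a,b)_∞: sgn(36465)=+, sgn(-7854)=−, so +1.
(a,b)_13: α=3, u≡3; β=2, v≡8 (mod 13); (3|13)=+1, (8|13)=-1; sign (−1)^0·+1^2·-1^3 = -1.
(a,b)_11: α=1, u≡3; β=-1, v≡4 (mod 11); (3|11)=+1, (4|11)=+1; sign (−1)^1·+1^-1·+1^1 = -1.
(a,b)_29: α=6, u≡27; β=4, v≡1 (mod 29); (27|29)=-1, (1|29)=+1; sign (−1)^0·-1^4·+1^6 = +1.
(a,b)_7: α=4, u≡2; β=3, v≡5 (mod 7); (2|7)=+1, (5|7)=-1; sign (−1)^0·+1^3·-1^4 = +1.
Ram(36465, -7854) = {11, 13}; no ℚ_11-point on the conic.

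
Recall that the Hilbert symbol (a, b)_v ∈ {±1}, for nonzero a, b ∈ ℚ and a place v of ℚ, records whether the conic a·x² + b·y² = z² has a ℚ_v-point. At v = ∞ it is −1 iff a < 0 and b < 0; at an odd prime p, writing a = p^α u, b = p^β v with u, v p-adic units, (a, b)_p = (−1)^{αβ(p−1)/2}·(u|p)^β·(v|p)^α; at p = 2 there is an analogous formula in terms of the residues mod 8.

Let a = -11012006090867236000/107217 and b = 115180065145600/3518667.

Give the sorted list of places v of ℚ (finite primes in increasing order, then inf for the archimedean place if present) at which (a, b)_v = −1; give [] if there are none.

[3, 5, 7, 13]

(a, b) ≡ (-330, 273) mod (ℚ^×)²; places V = {2, 3, 5, 7, 11, 13, 19, 41, ∞}.
(a,b)_13: α=2, u≡6; β=1, v≡2 (mod 13); (6|13)=-1, (2|13)=-1; sign (−1)^0·-1^1·-1^2 = -1.
(a,b)_41: α=4, u≡25; β=2, v≡38 (mod 41); (25|41)=+1, (38|41)=-1; sign (−1)^0·+1^2·-1^4 = +1.
(a,b)_2: α=5, β=8; u≡3, v≡1 (mod 8); ε(u)ε(v)=1·0, αω(v)=5·0, βω(u)=8·1; sum ≡ 0  ⇒  +1.
(a,b)_∞: sgn(-330)=−, sgn(273)=+, so +1.
(a,b)_7: α=8, u≡5; β=7, v≡1 (mod 7); (5|7)=-1, (1|7)=+1; sign (−1)^0·-1^7·+1^8 = -1.
(a,b)_5: α=3, u≡1; β=2, v≡2 (mod 5); (1|5)=+1, (2|5)=-1; sign (−1)^0·+1^2·-1^3 = -1.
(a,b)_19: α=-2, u≡3; β=-4, v≡4 (mod 19); (3|19)=-1, (4|19)=+1; sign (−1)^0·-1^-4·+1^-2 = +1.
(a,b)_11: α=-1, u≡4; β=0, v≡9 (mod 11); (4|11)=+1, (9|11)=+1; sign (−1)^0·+1^0·+1^-1 = +1.
(a,b)_3: α=-3, u≡1; β=-3, v≡1 (mod 3); (1|3)=+1, (1|3)=+1; sign (−1)^1·+1^-3·+1^-3 = -1.
Ram(-330, 273) = {3, 5, 7, 13}; no ℚ_3-point on the conic.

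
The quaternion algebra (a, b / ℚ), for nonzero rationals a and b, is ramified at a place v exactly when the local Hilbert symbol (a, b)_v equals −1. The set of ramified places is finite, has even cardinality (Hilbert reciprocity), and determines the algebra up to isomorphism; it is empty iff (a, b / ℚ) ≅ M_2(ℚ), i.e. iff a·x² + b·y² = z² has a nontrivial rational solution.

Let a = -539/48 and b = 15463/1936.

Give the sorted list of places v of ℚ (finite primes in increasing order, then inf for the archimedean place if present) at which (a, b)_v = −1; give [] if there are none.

(a, b) ≡ (-33, 7) mod (ℚ^×)²; places V = {2, 3, 7, 11, 47, ∞}.
(a,b)_11: α=1, u≡7; β=-2, v≡6 (mod 11); (7|11)=-1, (6|11)=-1; sign (−1)^0·-1^-2·-1^1 = -1.
(a,b)_3: α=-1, u≡1; β=0, v≡1 (mod 3); (1|3)=+1, (1|3)=+1; sign (−1)^0·+1^0·+1^-1 = +1.
(a,b)_2: α=-4, β=-4; u≡7, v≡7 (mod 8); ε(u)ε(v)=1·1, αω(v)=-4·0, βω(u)=-4·0; sum ≡ 1  ⇒  -1.
(a,b)_7: α=2, u≡4; β=1, v≡1 (mod 7); (4|7)=+1, (1|7)=+1; sign (−1)^0·+1^1·+1^2 = +1.
(a,b)_47: α=0, u≡25; β=2, v≡6 (mod 47); (25|47)=+1, (6|47)=+1; sign (−1)^0·+1^2·+1^0 = +1.
(a,b)_∞: sgn(-33)=−, sgn(7)=+, so +1.
(-33, 7 / ℚ) ramifies at {2, 11}: a division algebra.

[2, 11]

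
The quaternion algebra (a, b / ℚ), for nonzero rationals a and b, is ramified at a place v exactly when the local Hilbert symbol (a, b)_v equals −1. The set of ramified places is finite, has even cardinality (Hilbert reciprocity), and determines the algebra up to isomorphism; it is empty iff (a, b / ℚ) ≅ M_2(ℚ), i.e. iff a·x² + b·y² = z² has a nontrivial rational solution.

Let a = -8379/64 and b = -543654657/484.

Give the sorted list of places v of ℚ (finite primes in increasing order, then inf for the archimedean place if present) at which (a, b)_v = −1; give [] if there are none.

(a, b) ≡ (-19, -1232777) mod (ℚ^×)²; places V = {2, 3, 7, 11, 13, 19, 23, 31, ∞}.
(a,b)_∞: sgn(-19)=−, sgn(-1232777)=−, so -1.
(a,b)_7: α=2, u≡4; β=3, v≡4 (mod 7); (4|7)=+1, (4|7)=+1; sign (−1)^0·+1^3·+1^2 = +1.
(a,b)_13: α=0, u≡7; β=1, v≡11 (mod 13); (7|13)=-1, (11|13)=-1; sign (−1)^0·-1^1·-1^0 = -1.
(a,b)_31: α=0, u≡11; β=1, v≡12 (mod 31); (11|31)=-1, (12|31)=-1; sign (−1)^0·-1^1·-1^0 = -1.
(a,b)_19: α=1, u≡13; β=1, v≡3 (mod 19); (13|19)=-1, (3|19)=-1; sign (−1)^1·-1^1·-1^1 = -1.
(a,b)_23: α=0, u≡6; β=1, v≡10 (mod 23); (6|23)=+1, (10|23)=-1; sign (−1)^0·+1^1·-1^0 = +1.
(a,b)_11: α=0, u≡4; β=-2, v≡1 (mod 11); (4|11)=+1, (1|11)=+1; sign (−1)^0·+1^-2·+1^0 = +1.
(a,b)_3: α=2, u≡2; β=2, v≡1 (mod 3); (2|3)=-1, (1|3)=+1; sign (−1)^0·-1^2·+1^2 = +1.
(a,b)_2: α=-6, β=-2; u≡5, v≡7 (mod 8); ε(u)ε(v)=0·1, αω(v)=-6·0, βω(u)=-2·1; sum ≡ 0  ⇒  +1.
(-19, -1232777 / ℚ) ramifies at {13, 19, 31, ∞}: a division algebra.

[13, 19, 31, inf]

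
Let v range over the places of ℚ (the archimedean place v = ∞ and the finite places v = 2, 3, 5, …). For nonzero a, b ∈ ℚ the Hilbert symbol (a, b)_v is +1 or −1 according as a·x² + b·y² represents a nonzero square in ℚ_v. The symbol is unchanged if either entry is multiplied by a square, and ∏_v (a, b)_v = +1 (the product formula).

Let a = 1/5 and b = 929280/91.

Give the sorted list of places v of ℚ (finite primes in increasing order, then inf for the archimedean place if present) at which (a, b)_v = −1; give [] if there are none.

Mod squares: a ≡ 5, b ≡ 2730. Check v ∈ {∞, 2, 3, 5, 7, 11, 13}.
v=∞: 5 > 0 and 2730 > 0  ⇒  (a,b)_∞ = +1.
v=5: a=5^-1·(≡1), b=5^1·(≡1) mod 5; (1|5)=+1, (1|5)=+1; (−1)^{-1·1·2}·(+1)^1·(+1)^-1 = +1.
v=3: a=3^0·(≡2), b=3^1·(≡1) mod 3; (2|3)=-1, (1|3)=+1; (−1)^{0·1·1}·(-1)^1·(+1)^0 = -1.
v=13: a=13^0·(≡8), b=13^-1·(≡2) mod 13; (8|13)=-1, (2|13)=-1; (−1)^{0·-1·6}·(-1)^-1·(-1)^0 = -1.
v=2: v_2(a)=0, v_2(b)=9; units ≡ 5, 5 (mod 8); ε·ε+αω+βω = 0·0+0·1+9·1 ≡ 1  ⇒  (a,b)_2 = -1.
v=11: a=11^0·(≡9), b=11^2·(≡8) mod 11; (9|11)=+1, (8|11)=-1; (−1)^{0·2·5}·(+1)^2·(-1)^0 = +1.
v=7: a=7^0·(≡3), b=7^-1·(≡5) mod 7; (3|7)=-1, (5|7)=-1; (−1)^{0·-1·3}·(-1)^-1·(-1)^0 = -1.
(5, 2730 / ℚ) ramifies at {2, 3, 7, 13}: a division algebra.

[2, 3, 7, 13]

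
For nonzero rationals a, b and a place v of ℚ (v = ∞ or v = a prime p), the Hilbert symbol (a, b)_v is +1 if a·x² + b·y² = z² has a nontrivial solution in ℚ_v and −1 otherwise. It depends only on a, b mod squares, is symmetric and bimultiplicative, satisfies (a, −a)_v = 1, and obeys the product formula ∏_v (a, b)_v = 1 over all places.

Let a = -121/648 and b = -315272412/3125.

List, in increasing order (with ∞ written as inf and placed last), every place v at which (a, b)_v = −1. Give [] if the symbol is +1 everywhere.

(a, b) ≡ (-2, -16835) mod (ℚ^×)²; places V = {2, 3, 5, 7, 11, 13, 17, 37, ∞}.
(a,b)_11: α=2, u≡1; β=0, v≡7 (mod 11); (1|11)=+1, (7|11)=-1; sign (−1)^0·+1^0·-1^2 = +1.
(a,b)_5: α=0, u≡3; β=-5, v≡3 (mod 5); (3|5)=-1, (3|5)=-1; sign (−1)^0·-1^-5·-1^0 = -1.
(a,b)_17: α=0, u≡16; β=2, v≡6 (mod 17); (16|17)=+1, (6|17)=-1; sign (−1)^0·+1^2·-1^0 = +1.
(a,b)_∞: sgn(-2)=−, sgn(-16835)=−, so -1.
(a,b)_7: α=0, u≡3; β=1, v≡5 (mod 7); (3|7)=-1, (5|7)=-1; sign (−1)^0·-1^1·-1^0 = -1.
(a,b)_37: α=0, u≡17; β=1, v≡11 (mod 37); (17|37)=-1, (11|37)=+1; sign (−1)^0·-1^1·+1^0 = -1.
(a,b)_13: α=0, u≡2; β=1, v≡2 (mod 13); (2|13)=-1, (2|13)=-1; sign (−1)^0·-1^1·-1^0 = -1.
(a,b)_3: α=-4, u≡1; β=4, v≡1 (mod 3); (1|3)=+1, (1|3)=+1; sign (−1)^0·+1^4·+1^-4 = +1.
(a,b)_2: α=-3, β=2; u≡7, v≡5 (mod 8); ε(u)ε(v)=1·0, αω(v)=-3·1, βω(u)=2·0; sum ≡ 1  ⇒  -1.
|Ram(-2, -16835)| = 6, even; anisotropic at {2, 5, 7, 13, 37, ∞}.

[2, 5, 7, 13, 37, inf]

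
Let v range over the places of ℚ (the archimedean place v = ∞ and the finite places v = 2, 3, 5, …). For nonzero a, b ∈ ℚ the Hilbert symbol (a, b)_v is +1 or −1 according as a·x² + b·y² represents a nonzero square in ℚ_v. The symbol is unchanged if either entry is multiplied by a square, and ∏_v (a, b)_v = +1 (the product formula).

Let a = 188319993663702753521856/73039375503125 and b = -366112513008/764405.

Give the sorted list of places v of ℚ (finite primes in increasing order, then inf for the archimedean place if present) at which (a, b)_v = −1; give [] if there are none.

Mod squares: a ≡ 95, b ≡ -144115. Check v ∈ {∞, 2, 3, 5, 11, 17, 19, 23, 31, 37, 41}.
v=3: a=3^14·(≡2), b=3^8·(≡2) mod 3; (2|3)=-1, (2|3)=-1; (−1)^{14·8·1}·(-1)^8·(-1)^14 = +1.
v=2: v_2(a)=6, v_2(b)=4; units ≡ 7, 5 (mod 8); ε·ε+αω+βω = 1·0+6·1+4·0 ≡ 0  ⇒  (a,b)_2 = +1.
v=37: a=37^2·(≡33), b=37^1·(≡34) mod 37; (33|37)=+1, (34|37)=+1; (−1)^{2·1·18}·(+1)^1·(+1)^2 = +1.
v=17: a=17^-4·(≡3), b=17^-2·(≡12) mod 17; (3|17)=-1, (12|17)=-1; (−1)^{-4·-2·8}·(-1)^-2·(-1)^-4 = +1.
v=5: a=5^-5·(≡1), b=5^-1·(≡2) mod 5; (1|5)=+1, (2|5)=-1; (−1)^{-5·-1·2}·(+1)^-1·(-1)^-5 = -1.
v=19: a=19^1·(≡4), b=19^1·(≡12) mod 19; (4|19)=+1, (12|19)=-1; (−1)^{1·1·9}·(+1)^1·(-1)^1 = +1.
v=∞: 95 > 0 and -144115 < 0  ⇒  (a,b)_∞ = +1.
v=31: a=31^2·(≡16), b=31^0·(≡1) mod 31; (16|31)=+1, (1|31)=+1; (−1)^{2·0·15}·(+1)^0·(+1)^2 = +1.
v=11: a=11^4·(≡7), b=11^2·(≡6) mod 11; (7|11)=-1, (6|11)=-1; (−1)^{4·2·5}·(-1)^2·(-1)^4 = +1.
v=41: a=41^2·(≡6), b=41^1·(≡28) mod 41; (6|41)=-1, (28|41)=-1; (−1)^{2·1·20}·(-1)^1·(-1)^2 = -1.
v=23: a=23^-4·(≡2), b=23^-2·(≡1) mod 23; (2|23)=+1, (1|23)=+1; (−1)^{-4·-2·11}·(+1)^-2·(+1)^-4 = +1.
(95, -144115 / ℚ) ramifies at {5, 41}: a division algebra.

[5, 41]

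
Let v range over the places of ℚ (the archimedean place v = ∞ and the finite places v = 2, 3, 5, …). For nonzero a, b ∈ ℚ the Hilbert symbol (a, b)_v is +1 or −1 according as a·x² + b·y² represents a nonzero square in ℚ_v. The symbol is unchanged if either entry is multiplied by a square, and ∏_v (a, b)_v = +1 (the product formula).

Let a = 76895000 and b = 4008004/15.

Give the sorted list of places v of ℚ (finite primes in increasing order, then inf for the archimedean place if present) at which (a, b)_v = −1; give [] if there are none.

(a, b) ≡ (182, 15) mod (ℚ^×)²; places V = {2, 3, 5, 7, 11, 13, ∞}.
(a,b)_7: α=1, u≡5; β=2, v≡1 (mod 7); (5|7)=-1, (1|7)=+1; sign (−1)^0·-1^2·+1^1 = +1.
(a,b)_2: α=3, β=2; u≡3, v≡7 (mod 8); ε(u)ε(v)=1·1, αω(v)=3·0, βω(u)=2·1; sum ≡ 1  ⇒  -1.
(a,b)_11: α=0, u≡6; β=2, v≡9 (mod 11); (6|11)=-1, (9|11)=+1; sign (−1)^0·-1^2·+1^0 = +1.
(a,b)_3: α=0, u≡2; β=-1, v≡2 (mod 3); (2|3)=-1, (2|3)=-1; sign (−1)^0·-1^-1·-1^0 = -1.
(a,b)_5: α=4, u≡2; β=-1, v≡3 (mod 5); (2|5)=-1, (3|5)=-1; sign (−1)^0·-1^-1·-1^4 = -1.
(a,b)_∞: sgn(182)=+, sgn(15)=+, so +1.
(a,b)_13: α=3, u≡4; β=2, v≡2 (mod 13); (4|13)=+1, (2|13)=-1; sign (−1)^0·+1^2·-1^3 = -1.
|Ram(182, 15)| = 4, even; anisotropic at {2, 3, 5, 13}.

[2, 3, 5, 13]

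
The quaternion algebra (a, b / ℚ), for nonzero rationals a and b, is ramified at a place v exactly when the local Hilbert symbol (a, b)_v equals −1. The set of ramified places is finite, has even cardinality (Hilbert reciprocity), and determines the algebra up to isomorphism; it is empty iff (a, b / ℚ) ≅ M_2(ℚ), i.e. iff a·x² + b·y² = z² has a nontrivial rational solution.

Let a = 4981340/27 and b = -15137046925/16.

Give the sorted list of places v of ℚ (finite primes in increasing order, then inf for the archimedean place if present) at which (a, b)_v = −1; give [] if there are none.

Mod squares: a ≡ 76245, b ≡ -253. Check v ∈ {∞, 2, 3, 5, 7, 11, 13, 17, 23}.
v=23: a=23^1·(≡3), b=23^1·(≡8) mod 23; (3|23)=+1, (8|23)=+1; (−1)^{1·1·11}·(+1)^1·(+1)^1 = -1.
v=5: a=5^1·(≡4), b=5^2·(≡3) mod 5; (4|5)=+1, (3|5)=-1; (−1)^{1·2·2}·(+1)^2·(-1)^1 = -1.
v=3: a=3^-3·(≡2), b=3^0·(≡2) mod 3; (2|3)=-1, (2|3)=-1; (−1)^{-3·0·1}·(-1)^0·(-1)^-3 = -1.
v=13: a=13^1·(≡5), b=13^2·(≡8) mod 13; (5|13)=-1, (8|13)=-1; (−1)^{1·2·6}·(-1)^2·(-1)^1 = -1.
v=11: a=11^0·(≡9), b=11^1·(≡8) mod 11; (9|11)=+1, (8|11)=-1; (−1)^{0·1·5}·(+1)^1·(-1)^0 = +1.
v=7: a=7^2·(≡1), b=7^2·(≡3) mod 7; (1|7)=+1, (3|7)=-1; (−1)^{2·2·3}·(+1)^2·(-1)^2 = +1.
v=17: a=17^1·(≡11), b=17^2·(≡2) mod 17; (11|17)=-1, (2|17)=+1; (−1)^{1·2·8}·(-1)^2·(+1)^1 = +1.
v=∞: 76245 > 0 and -253 < 0  ⇒  (a,b)_∞ = +1.
v=2: v_2(a)=2, v_2(b)=-4; units ≡ 5, 3 (mod 8); ε·ε+αω+βω = 0·1+2·1+-4·1 ≡ 0  ⇒  (a,b)_2 = +1.
|Ram(76245, -253)| = 4, even; anisotropic at {3, 5, 13, 23}.

[3, 5, 13, 23]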